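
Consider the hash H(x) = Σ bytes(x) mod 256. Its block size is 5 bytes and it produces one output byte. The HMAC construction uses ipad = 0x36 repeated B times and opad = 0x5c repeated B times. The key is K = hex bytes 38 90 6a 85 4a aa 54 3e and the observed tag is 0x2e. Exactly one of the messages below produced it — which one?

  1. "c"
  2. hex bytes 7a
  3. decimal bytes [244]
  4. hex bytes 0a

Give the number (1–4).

2

Key hex bytes 38 90 6a 85 4a aa 54 3e is 8 bytes > B = 5, so hash it first: H(key) = 3d, then zero-pad to 5 bytes: K' = 3d 00 00 00 00.
K' ⊕ ipad = 0b 36 36 36 36; K' ⊕ opad = 61 5c 5c 5c 5c.
m1: inner = H(0b 36 36 36 36 63) = 46; tag = H(61 5c 5c 5c 5c 46) = 17
m2: inner = H(0b 36 36 36 36 7a) = 5d; tag = H(61 5c 5c 5c 5c 5d) = 2e ← matches
m3: inner = H(0b 36 36 36 36 f4) = d7; tag = H(61 5c 5c 5c 5c d7) = a8
m4: inner = H(0b 36 36 36 36 0a) = ed; tag = H(61 5c 5c 5c 5c ed) = be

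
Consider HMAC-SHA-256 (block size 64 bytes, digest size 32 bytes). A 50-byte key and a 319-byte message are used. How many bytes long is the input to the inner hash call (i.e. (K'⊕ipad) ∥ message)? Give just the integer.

Key is 50 ≤ 64 bytes, zero-padded: |K'| = 64.
Inner input = (K'⊕ipad) ∥ m → 64 + 319 = 383 bytes.

383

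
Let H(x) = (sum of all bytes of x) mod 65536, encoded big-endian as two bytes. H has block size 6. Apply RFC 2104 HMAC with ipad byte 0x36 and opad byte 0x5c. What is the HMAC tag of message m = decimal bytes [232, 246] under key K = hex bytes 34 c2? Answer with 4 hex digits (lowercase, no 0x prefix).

Key hex bytes 34 c2 is 2 bytes ≤ B = 6; zero-pad to 6 bytes: K' = 34 c2 00 00 00 00.
K' ⊕ ipad = 02 f4 36 36 36 36.  K' ⊕ opad = 68 9e 5c 5c 5c 5c.
Inner input = (K'⊕ipad) ∥ m = 02 f4 36 36 36 36 ∥ e8 f6.
Inner hash: sum = 2+244+54+54+54+54+232+246 = 940 → 03 ac.
Outer input = (K'⊕opad) ∥ inner = 68 9e 5c 5c 5c 5c ∥ 03 ac.
Outer hash (tag): sum = 104+158+92+92+92+92+3+172 = 805 → 03 25.

0325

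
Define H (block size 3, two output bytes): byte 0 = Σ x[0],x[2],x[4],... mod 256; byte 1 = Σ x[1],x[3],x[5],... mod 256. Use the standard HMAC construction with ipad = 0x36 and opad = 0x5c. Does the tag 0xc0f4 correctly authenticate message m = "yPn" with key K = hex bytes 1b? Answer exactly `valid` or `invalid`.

Key hex bytes 1b is 1 byte ≤ B = 3; zero-pad to 3 bytes: K' = 1b 00 00.
K' ⊕ ipad = 2d 36 36; K' ⊕ opad = 47 5c 5c.
Inner hash: even-index sum = 179 mod 256 = 179; odd-index sum = 285 mod 256 = 29 → b3 1d.
Outer hash (recomputed tag): even-index sum = 192 mod 256 = 192; odd-index sum = 271 mod 256 = 15 → c0 0f.
Recomputed tag = c00f; claimed = c0f4 → mismatch.

invalid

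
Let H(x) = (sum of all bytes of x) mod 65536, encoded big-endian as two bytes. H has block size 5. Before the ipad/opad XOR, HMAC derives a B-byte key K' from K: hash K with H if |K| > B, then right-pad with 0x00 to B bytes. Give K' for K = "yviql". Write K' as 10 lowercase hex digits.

797669716c

Key "yviql" = 79 76 69 71 6c is exactly B = 5 bytes: K' = 79 76 69 71 6c.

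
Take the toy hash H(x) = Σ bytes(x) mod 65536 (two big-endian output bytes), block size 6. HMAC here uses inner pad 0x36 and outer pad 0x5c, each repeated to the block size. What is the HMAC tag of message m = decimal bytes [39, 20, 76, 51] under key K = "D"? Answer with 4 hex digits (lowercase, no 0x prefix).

0220

Key "D" = 44 is 1 byte ≤ B = 6; zero-pad to 6 bytes: K' = 44 00 00 00 00 00.
K' ⊕ ipad = 72 36 36 36 36 36.  K' ⊕ opad = 18 5c 5c 5c 5c 5c.
Inner input = (K'⊕ipad) ∥ m = 72 36 36 36 36 36 ∥ 27 14 4c 33.
Inner hash: sum = 114+54+54+54+54+54+39+20+76+51 = 570 → 02 3a.
Outer input = (K'⊕opad) ∥ inner = 18 5c 5c 5c 5c 5c ∥ 02 3a.
Outer hash (tag): sum = 24+92+92+92+92+92+2+58 = 544 → 02 20.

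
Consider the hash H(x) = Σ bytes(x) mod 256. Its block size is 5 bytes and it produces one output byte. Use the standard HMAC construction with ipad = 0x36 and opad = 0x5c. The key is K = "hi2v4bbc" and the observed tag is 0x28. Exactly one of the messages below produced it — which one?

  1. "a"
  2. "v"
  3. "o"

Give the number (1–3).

2

Key "hi2v4bbc" = 68 69 32 76 34 62 62 63 is 8 bytes > B = 5, so hash it first: H(key) = d4, then zero-pad to 5 bytes: K' = d4 00 00 00 00.
K' ⊕ ipad = e2 36 36 36 36; K' ⊕ opad = 88 5c 5c 5c 5c.
m1: inner = H(e2 36 36 36 36 61) = 1b; tag = H(88 5c 5c 5c 5c 1b) = 13
m2: inner = H(e2 36 36 36 36 76) = 30; tag = H(88 5c 5c 5c 5c 30) = 28 ← matches
m3: inner = H(e2 36 36 36 36 6f) = 29; tag = H(88 5c 5c 5c 5c 29) = 21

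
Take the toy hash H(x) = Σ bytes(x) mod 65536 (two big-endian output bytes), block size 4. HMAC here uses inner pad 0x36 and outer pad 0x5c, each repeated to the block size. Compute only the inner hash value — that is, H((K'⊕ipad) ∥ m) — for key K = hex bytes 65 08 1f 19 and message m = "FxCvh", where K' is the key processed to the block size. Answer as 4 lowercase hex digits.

02c8

Key hex bytes 65 08 1f 19 is exactly B = 4 bytes: K' = 65 08 1f 19.
K' ⊕ ipad = 53 3e 29 2f.
Inner input = 53 3e 29 2f ∥ 46 78 43 76 68.
Inner hash: sum = 83+62+41+47+70+120+67+118+104 = 712 → 02 c8.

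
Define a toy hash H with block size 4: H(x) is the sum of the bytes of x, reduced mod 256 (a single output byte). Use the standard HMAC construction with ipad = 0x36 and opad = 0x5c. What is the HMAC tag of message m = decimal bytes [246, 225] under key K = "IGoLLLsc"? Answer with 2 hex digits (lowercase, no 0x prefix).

01

Key "IGoLLLsc" = 49 47 6f 4c 4c 4c 73 63 is 8 bytes > B = 4, so hash it first: H(key) = b9, then zero-pad to 4 bytes: K' = b9 00 00 00.
K' ⊕ ipad = 8f 36 36 36.  K' ⊕ opad = e5 5c 5c 5c.
Inner input = (K'⊕ipad) ∥ m = 8f 36 36 36 ∥ f6 e1.
Inner hash: sum = 143+54+54+54+246+225 = 776; mod 256 = 8 → 08.
Outer input = (K'⊕opad) ∥ inner = e5 5c 5c 5c ∥ 08.
Outer hash (tag): sum = 229+92+92+92+8 = 513; mod 256 = 1 → 01.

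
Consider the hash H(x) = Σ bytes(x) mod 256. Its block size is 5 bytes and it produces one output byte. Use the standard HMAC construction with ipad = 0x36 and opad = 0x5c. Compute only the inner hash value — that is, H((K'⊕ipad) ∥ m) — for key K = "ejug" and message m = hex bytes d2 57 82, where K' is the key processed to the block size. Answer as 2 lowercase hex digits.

24

Key "ejug" = 65 6a 75 67 is 4 bytes ≤ B = 5; zero-pad to 5 bytes: K' = 65 6a 75 67 00.
K' ⊕ ipad = 53 5c 43 51 36.
Inner input = 53 5c 43 51 36 ∥ d2 57 82.
Inner hash: sum = 83+92+67+81+54+210+87+130 = 804; mod 256 = 36 → 24.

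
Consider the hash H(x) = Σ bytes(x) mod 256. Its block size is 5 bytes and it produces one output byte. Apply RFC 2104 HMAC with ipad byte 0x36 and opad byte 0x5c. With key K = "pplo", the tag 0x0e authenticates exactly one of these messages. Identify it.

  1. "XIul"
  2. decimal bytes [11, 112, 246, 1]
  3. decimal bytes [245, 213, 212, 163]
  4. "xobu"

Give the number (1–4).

Key "pplo" = 70 70 6c 6f is 4 bytes ≤ B = 5; zero-pad to 5 bytes: K' = 70 70 6c 6f 00.
K' ⊕ ipad = 46 46 5a 59 36; K' ⊕ opad = 2c 2c 30 33 5c.
m1: inner = H(46 46 5a 59 36 58 49 75 6c) = f7; tag = H(2c 2c 30 33 5c f7) = 0e ← matches
m2: inner = H(46 46 5a 59 36 0b 70 f6 01) = e7; tag = H(2c 2c 30 33 5c e7) = fe
m3: inner = H(46 46 5a 59 36 f5 d5 d4 a3) = b6; tag = H(2c 2c 30 33 5c b6) = cd
m4: inner = H(46 46 5a 59 36 78 6f 62 75) = 33; tag = H(2c 2c 30 33 5c 33) = 4a

1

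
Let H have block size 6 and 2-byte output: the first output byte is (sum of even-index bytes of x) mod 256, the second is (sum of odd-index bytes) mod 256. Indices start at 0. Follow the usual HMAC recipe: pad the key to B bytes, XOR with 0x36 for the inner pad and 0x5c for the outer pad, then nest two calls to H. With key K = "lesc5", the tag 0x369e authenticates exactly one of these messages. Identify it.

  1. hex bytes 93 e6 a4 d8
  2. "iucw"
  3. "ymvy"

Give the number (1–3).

2

Key "lesc5" = 6c 65 73 63 35 is 5 bytes ≤ B = 6; zero-pad to 6 bytes: K' = 6c 65 73 63 35 00.
K' ⊕ ipad = 5a 53 45 55 03 36; K' ⊕ opad = 30 39 2f 3f 69 5c.
m1: inner = H(5a 53 45 55 03 36 93 e6 a4 d8) = d9 9c; tag = H(30 39 2f 3f 69 5c d9 9c) = a170
m2: inner = H(5a 53 45 55 03 36 69 75 63 77) = 6e ca; tag = H(30 39 2f 3f 69 5c 6e ca) = 369e ← matches
m3: inner = H(5a 53 45 55 03 36 79 6d 76 79) = 91 c4; tag = H(30 39 2f 3f 69 5c 91 c4) = 5998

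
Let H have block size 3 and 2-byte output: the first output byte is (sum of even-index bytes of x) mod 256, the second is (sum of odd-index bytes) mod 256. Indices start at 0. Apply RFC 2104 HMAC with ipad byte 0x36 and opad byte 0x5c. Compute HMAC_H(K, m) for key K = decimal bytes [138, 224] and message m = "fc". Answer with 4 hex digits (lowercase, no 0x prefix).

6e11

Key decimal bytes [138, 224] = 8a e0 is 2 bytes ≤ B = 3; zero-pad to 3 bytes: K' = 8a e0 00.
K' ⊕ ipad = bc d6 36.  K' ⊕ opad = d6 bc 5c.
Inner input = (K'⊕ipad) ∥ m = bc d6 36 ∥ 66 63.
Inner hash: even-index sum = 341 mod 256 = 85; odd-index sum = 316 mod 256 = 60 → 55 3c.
Outer input = (K'⊕opad) ∥ inner = d6 bc 5c ∥ 55 3c.
Outer hash (tag): even-index sum = 366 mod 256 = 110; odd-index sum = 273 mod 256 = 17 → 6e 11.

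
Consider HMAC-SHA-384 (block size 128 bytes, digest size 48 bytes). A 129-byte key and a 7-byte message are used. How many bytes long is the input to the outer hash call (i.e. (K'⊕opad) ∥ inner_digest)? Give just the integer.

176

Key is 129 > 128 bytes, so it is hashed to 48 bytes then zero-padded to 128: |K'| = 128.
Outer input = (K'⊕opad) ∥ H(inner) → 128 + 48 = 176 bytes.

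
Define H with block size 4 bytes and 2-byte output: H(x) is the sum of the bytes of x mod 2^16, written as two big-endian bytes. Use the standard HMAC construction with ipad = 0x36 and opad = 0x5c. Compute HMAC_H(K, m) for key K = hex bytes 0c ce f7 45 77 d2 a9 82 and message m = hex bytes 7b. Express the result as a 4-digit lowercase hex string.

02bc

Key hex bytes 0c ce f7 45 77 d2 a9 82 is 8 bytes > B = 4, so hash it first: H(key) = 04 8a, then zero-pad to 4 bytes: K' = 04 8a 00 00.
K' ⊕ ipad = 32 bc 36 36.  K' ⊕ opad = 58 d6 5c 5c.
Inner input = (K'⊕ipad) ∥ m = 32 bc 36 36 ∥ 7b.
Inner hash: sum = 50+188+54+54+123 = 469 → 01 d5.
Outer input = (K'⊕opad) ∥ inner = 58 d6 5c 5c ∥ 01 d5.
Outer hash (tag): sum = 88+214+92+92+1+213 = 700 → 02 bc.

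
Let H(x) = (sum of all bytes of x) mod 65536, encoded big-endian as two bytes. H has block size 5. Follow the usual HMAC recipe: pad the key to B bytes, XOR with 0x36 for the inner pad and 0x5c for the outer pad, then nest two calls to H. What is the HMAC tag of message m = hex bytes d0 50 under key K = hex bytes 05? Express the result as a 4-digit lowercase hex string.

01f6

Key hex bytes 05 is 1 byte ≤ B = 5; zero-pad to 5 bytes: K' = 05 00 00 00 00.
K' ⊕ ipad = 33 36 36 36 36.  K' ⊕ opad = 59 5c 5c 5c 5c.
Inner input = (K'⊕ipad) ∥ m = 33 36 36 36 36 ∥ d0 50.
Inner hash: sum = 51+54+54+54+54+208+80 = 555 → 02 2b.
Outer input = (K'⊕opad) ∥ inner = 59 5c 5c 5c 5c ∥ 02 2b.
Outer hash (tag): sum = 89+92+92+92+92+2+43 = 502 → 01 f6.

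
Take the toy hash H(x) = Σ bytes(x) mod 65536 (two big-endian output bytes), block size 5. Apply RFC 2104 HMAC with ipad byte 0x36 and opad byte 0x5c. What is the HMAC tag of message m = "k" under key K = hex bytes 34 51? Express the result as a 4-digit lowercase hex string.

Key hex bytes 34 51 is 2 bytes ≤ B = 5; zero-pad to 5 bytes: K' = 34 51 00 00 00.
K' ⊕ ipad = 02 67 36 36 36.  K' ⊕ opad = 68 0d 5c 5c 5c.
Inner input = (K'⊕ipad) ∥ m = 02 67 36 36 36 ∥ 6b.
Inner hash: sum = 2+103+54+54+54+107 = 374 → 01 76.
Outer input = (K'⊕opad) ∥ inner = 68 0d 5c 5c 5c ∥ 01 76.
Outer hash (tag): sum = 104+13+92+92+92+1+118 = 512 → 02 00.

0200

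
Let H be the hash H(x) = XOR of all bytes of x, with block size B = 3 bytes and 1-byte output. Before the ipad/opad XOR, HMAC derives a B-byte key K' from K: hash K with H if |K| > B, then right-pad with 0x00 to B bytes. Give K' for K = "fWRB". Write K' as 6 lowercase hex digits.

|K| = 4 > B = 3, so first hash the key.
H(K): XOR 66⊕57⊕52⊕42 = 21.
Zero-pad H(K) = 21 to 3 bytes: K' = 21 00 00.

210000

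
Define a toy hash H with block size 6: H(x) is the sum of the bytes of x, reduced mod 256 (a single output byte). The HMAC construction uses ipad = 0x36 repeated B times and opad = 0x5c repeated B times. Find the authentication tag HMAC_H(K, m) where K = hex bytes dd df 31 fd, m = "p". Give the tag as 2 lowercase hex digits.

Key hex bytes dd df 31 fd is 4 bytes ≤ B = 6; zero-pad to 6 bytes: K' = dd df 31 fd 00 00.
K' ⊕ ipad = eb e9 07 cb 36 36.  K' ⊕ opad = 81 83 6d a1 5c 5c.
Inner input = (K'⊕ipad) ∥ m = eb e9 07 cb 36 36 ∥ 70.
Inner hash: sum = 235+233+7+203+54+54+112 = 898; mod 256 = 130 → 82.
Outer input = (K'⊕opad) ∥ inner = 81 83 6d a1 5c 5c ∥ 82.
Outer hash (tag): sum = 129+131+109+161+92+92+130 = 844; mod 256 = 76 → 4c.

4c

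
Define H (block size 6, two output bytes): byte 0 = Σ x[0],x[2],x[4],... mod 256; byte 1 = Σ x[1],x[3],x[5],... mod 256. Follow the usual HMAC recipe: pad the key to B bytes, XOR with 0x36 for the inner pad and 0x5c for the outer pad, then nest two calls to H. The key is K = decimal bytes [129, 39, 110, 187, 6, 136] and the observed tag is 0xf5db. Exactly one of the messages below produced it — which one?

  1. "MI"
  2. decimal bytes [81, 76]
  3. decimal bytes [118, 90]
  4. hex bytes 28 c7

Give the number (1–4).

Key decimal bytes [129, 39, 110, 187, 6, 136] = 81 27 6e bb 06 88 is exactly B = 6 bytes: K' = 81 27 6e bb 06 88.
K' ⊕ ipad = b7 11 58 8d 30 be; K' ⊕ opad = dd 7b 32 e7 5a d4.
m1: inner = H(b7 11 58 8d 30 be 4d 49) = 8c a5; tag = H(dd 7b 32 e7 5a d4 8c a5) = f5db ← matches
m2: inner = H(b7 11 58 8d 30 be 51 4c) = 90 a8; tag = H(dd 7b 32 e7 5a d4 90 a8) = f9de
m3: inner = H(b7 11 58 8d 30 be 76 5a) = b5 b6; tag = H(dd 7b 32 e7 5a d4 b5 b6) = 1eec
m4: inner = H(b7 11 58 8d 30 be 28 c7) = 67 23; tag = H(dd 7b 32 e7 5a d4 67 23) = d059

1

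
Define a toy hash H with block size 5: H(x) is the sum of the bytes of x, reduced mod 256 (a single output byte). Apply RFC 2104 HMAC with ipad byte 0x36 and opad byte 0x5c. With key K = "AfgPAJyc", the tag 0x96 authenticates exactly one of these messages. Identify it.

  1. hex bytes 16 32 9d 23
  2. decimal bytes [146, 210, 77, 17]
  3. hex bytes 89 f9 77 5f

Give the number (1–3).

Key "AfgPAJyc" = 41 66 67 50 41 4a 79 63 is 8 bytes > B = 5, so hash it first: H(key) = c5, then zero-pad to 5 bytes: K' = c5 00 00 00 00.
K' ⊕ ipad = f3 36 36 36 36; K' ⊕ opad = 99 5c 5c 5c 5c.
m1: inner = H(f3 36 36 36 36 16 32 9d 23) = d3; tag = H(99 5c 5c 5c 5c d3) = dc
m2: inner = H(f3 36 36 36 36 92 d2 4d 11) = 8d; tag = H(99 5c 5c 5c 5c 8d) = 96 ← matches
m3: inner = H(f3 36 36 36 36 89 f9 77 5f) = 23; tag = H(99 5c 5c 5c 5c 23) = 2c

2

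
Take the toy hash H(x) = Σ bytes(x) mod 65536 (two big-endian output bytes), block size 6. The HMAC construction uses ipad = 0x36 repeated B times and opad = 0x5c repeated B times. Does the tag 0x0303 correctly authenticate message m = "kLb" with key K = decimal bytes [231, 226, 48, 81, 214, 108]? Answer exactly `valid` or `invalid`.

invalid

Key decimal bytes [231, 226, 48, 81, 214, 108] = e7 e2 30 51 d6 6c is exactly B = 6 bytes: K' = e7 e2 30 51 d6 6c.
K' ⊕ ipad = d1 d4 06 67 e0 5a; K' ⊕ opad = bb be 6c 0d 8a 30.
Inner hash: sum = 209+212+6+103+224+90+107+76+98 = 1125 → 04 65.
Outer hash (recomputed tag): sum = 187+190+108+13+138+48+4+101 = 789 → 03 15.
Recomputed tag = 0315; claimed = 0303 → mismatch.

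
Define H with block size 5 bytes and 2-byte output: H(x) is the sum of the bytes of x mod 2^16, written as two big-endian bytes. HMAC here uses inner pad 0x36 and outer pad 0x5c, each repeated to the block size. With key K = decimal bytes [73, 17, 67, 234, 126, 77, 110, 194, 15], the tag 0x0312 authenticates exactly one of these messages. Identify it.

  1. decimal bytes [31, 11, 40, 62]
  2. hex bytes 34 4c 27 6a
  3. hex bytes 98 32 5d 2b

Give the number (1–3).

3

Key decimal bytes [73, 17, 67, 234, 126, 77, 110, 194, 15] = 49 11 43 ea 7e 4d 6e c2 0f is 9 bytes > B = 5, so hash it first: H(key) = 03 91, then zero-pad to 5 bytes: K' = 03 91 00 00 00.
K' ⊕ ipad = 35 a7 36 36 36; K' ⊕ opad = 5f cd 5c 5c 5c.
m1: inner = H(35 a7 36 36 36 1f 0b 28 3e) = 02 0e; tag = H(5f cd 5c 5c 5c 02 0e) = 0250
m2: inner = H(35 a7 36 36 36 34 4c 27 6a) = 02 8f; tag = H(5f cd 5c 5c 5c 02 8f) = 02d1
m3: inner = H(35 a7 36 36 36 98 32 5d 2b) = 02 d0; tag = H(5f cd 5c 5c 5c 02 d0) = 0312 ← matches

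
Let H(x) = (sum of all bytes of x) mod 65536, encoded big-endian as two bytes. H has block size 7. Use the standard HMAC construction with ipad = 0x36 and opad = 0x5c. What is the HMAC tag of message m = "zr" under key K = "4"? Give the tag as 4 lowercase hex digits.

02c4

Key "4" = 34 is 1 byte ≤ B = 7; zero-pad to 7 bytes: K' = 34 00 00 00 00 00 00.
K' ⊕ ipad = 02 36 36 36 36 36 36.  K' ⊕ opad = 68 5c 5c 5c 5c 5c 5c.
Inner input = (K'⊕ipad) ∥ m = 02 36 36 36 36 36 36 ∥ 7a 72.
Inner hash: sum = 2+54+54+54+54+54+54+122+114 = 562 → 02 32.
Outer input = (K'⊕opad) ∥ inner = 68 5c 5c 5c 5c 5c 5c ∥ 02 32.
Outer hash (tag): sum = 104+92+92+92+92+92+92+2+50 = 708 → 02 c4.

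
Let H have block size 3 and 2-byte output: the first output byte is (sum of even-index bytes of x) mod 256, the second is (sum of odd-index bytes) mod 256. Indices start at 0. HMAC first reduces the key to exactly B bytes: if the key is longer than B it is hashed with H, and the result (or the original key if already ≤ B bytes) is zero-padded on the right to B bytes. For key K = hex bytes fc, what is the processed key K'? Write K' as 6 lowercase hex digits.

fc0000

Key hex bytes fc is 1 byte ≤ B = 3; zero-pad to 3 bytes: K' = fc 00 00.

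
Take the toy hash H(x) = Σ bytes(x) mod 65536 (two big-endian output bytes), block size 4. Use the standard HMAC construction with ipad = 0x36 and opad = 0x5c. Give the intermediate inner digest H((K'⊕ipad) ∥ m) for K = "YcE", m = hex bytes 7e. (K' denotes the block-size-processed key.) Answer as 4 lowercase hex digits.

Key "YcE" = 59 63 45 is 3 bytes ≤ B = 4; zero-pad to 4 bytes: K' = 59 63 45 00.
K' ⊕ ipad = 6f 55 73 36.
Inner input = 6f 55 73 36 ∥ 7e.
Inner hash: sum = 111+85+115+54+126 = 491 → 01 eb.

01eb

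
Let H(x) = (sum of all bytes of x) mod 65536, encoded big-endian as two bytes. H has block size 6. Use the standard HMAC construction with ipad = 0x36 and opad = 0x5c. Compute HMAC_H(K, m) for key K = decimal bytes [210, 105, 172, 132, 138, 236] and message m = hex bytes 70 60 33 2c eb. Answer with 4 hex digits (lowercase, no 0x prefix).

Key decimal bytes [210, 105, 172, 132, 138, 236] = d2 69 ac 84 8a ec is exactly B = 6 bytes: K' = d2 69 ac 84 8a ec.
K' ⊕ ipad = e4 5f 9a b2 bc da.  K' ⊕ opad = 8e 35 f0 d8 d6 b0.
Inner input = (K'⊕ipad) ∥ m = e4 5f 9a b2 bc da ∥ 70 60 33 2c eb.
Inner hash: sum = 228+95+154+178+188+218+112+96+51+44+235 = 1599 → 06 3f.
Outer input = (K'⊕opad) ∥ inner = 8e 35 f0 d8 d6 b0 ∥ 06 3f.
Outer hash (tag): sum = 142+53+240+216+214+176+6+63 = 1110 → 04 56.

0456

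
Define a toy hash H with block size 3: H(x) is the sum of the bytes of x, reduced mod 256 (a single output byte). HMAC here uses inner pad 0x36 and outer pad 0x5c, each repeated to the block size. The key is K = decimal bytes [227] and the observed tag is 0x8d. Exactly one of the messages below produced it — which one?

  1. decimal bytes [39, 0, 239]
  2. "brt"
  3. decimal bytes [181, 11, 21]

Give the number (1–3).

Key decimal bytes [227] = e3 is 1 byte ≤ B = 3; zero-pad to 3 bytes: K' = e3 00 00.
K' ⊕ ipad = d5 36 36; K' ⊕ opad = bf 5c 5c.
m1: inner = H(d5 36 36 27 00 ef) = 57; tag = H(bf 5c 5c 57) = ce
m2: inner = H(d5 36 36 62 72 74) = 89; tag = H(bf 5c 5c 89) = 00
m3: inner = H(d5 36 36 b5 0b 15) = 16; tag = H(bf 5c 5c 16) = 8d ← matches

3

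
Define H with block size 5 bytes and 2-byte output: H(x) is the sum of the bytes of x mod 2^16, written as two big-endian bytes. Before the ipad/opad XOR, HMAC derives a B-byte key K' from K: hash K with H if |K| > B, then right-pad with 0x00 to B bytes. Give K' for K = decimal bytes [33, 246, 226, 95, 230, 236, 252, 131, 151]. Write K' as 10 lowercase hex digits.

|K| = 9 > B = 5, so first hash the key.
H(K): sum = 33+246+226+95+230+236+252+131+151 = 1600 → 06 40.
Zero-pad H(K) = 06 40 to 5 bytes: K' = 06 40 00 00 00.

0640000000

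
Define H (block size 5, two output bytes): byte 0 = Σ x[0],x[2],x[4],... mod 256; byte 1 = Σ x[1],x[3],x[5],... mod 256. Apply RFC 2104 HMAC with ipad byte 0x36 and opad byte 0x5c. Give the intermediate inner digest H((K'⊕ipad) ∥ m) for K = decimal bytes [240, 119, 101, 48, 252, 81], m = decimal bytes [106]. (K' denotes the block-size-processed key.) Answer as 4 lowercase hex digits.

d36e

Key decimal bytes [240, 119, 101, 48, 252, 81] = f0 77 65 30 fc 51 is 6 bytes > B = 5, so hash it first: H(key) = 51 f8, then zero-pad to 5 bytes: K' = 51 f8 00 00 00.
K' ⊕ ipad = 67 ce 36 36 36.
Inner input = 67 ce 36 36 36 ∥ 6a.
Inner hash: even-index sum = 211 mod 256 = 211; odd-index sum = 366 mod 256 = 110 → d3 6e.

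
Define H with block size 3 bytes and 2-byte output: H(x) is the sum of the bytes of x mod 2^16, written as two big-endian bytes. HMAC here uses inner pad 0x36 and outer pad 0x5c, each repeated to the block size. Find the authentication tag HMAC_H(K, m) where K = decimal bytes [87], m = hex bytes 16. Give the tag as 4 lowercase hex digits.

Key decimal bytes [87] = 57 is 1 byte ≤ B = 3; zero-pad to 3 bytes: K' = 57 00 00.
K' ⊕ ipad = 61 36 36.  K' ⊕ opad = 0b 5c 5c.
Inner input = (K'⊕ipad) ∥ m = 61 36 36 ∥ 16.
Inner hash: sum = 97+54+54+22 = 227 → 00 e3.
Outer input = (K'⊕opad) ∥ inner = 0b 5c 5c ∥ 00 e3.
Outer hash (tag): sum = 11+92+92+0+227 = 422 → 01 a6.

01a6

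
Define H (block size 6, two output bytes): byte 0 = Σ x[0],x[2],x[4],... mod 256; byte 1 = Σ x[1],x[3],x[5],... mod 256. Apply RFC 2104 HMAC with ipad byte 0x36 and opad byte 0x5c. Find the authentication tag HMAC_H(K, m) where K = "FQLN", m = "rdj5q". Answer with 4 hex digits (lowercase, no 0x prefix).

f329

Key "FQLN" = 46 51 4c 4e is 4 bytes ≤ B = 6; zero-pad to 6 bytes: K' = 46 51 4c 4e 00 00.
K' ⊕ ipad = 70 67 7a 78 36 36.  K' ⊕ opad = 1a 0d 10 12 5c 5c.
Inner input = (K'⊕ipad) ∥ m = 70 67 7a 78 36 36 ∥ 72 64 6a 35 71.
Inner hash: even-index sum = 621 mod 256 = 109; odd-index sum = 430 mod 256 = 174 → 6d ae.
Outer input = (K'⊕opad) ∥ inner = 1a 0d 10 12 5c 5c ∥ 6d ae.
Outer hash (tag): even-index sum = 243 mod 256 = 243; odd-index sum = 297 mod 256 = 41 → f3 29.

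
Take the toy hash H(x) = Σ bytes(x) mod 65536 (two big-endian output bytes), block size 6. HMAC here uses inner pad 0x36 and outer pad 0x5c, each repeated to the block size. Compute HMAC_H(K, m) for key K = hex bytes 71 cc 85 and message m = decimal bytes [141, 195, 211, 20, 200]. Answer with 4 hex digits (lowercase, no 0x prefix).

0344

Key hex bytes 71 cc 85 is 3 bytes ≤ B = 6; zero-pad to 6 bytes: K' = 71 cc 85 00 00 00.
K' ⊕ ipad = 47 fa b3 36 36 36.  K' ⊕ opad = 2d 90 d9 5c 5c 5c.
Inner input = (K'⊕ipad) ∥ m = 47 fa b3 36 36 36 ∥ 8d c3 d3 14 c8.
Inner hash: sum = 71+250+179+54+54+54+141+195+211+20+200 = 1429 → 05 95.
Outer input = (K'⊕opad) ∥ inner = 2d 90 d9 5c 5c 5c ∥ 05 95.
Outer hash (tag): sum = 45+144+217+92+92+92+5+149 = 836 → 03 44.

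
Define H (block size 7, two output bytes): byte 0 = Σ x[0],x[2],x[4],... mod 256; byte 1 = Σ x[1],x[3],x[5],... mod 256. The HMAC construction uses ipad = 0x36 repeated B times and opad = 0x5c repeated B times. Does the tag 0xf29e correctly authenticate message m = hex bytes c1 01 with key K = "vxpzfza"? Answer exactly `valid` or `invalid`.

invalid

Key "vxpzfza" = 76 78 70 7a 66 7a 61 is exactly B = 7 bytes: K' = 76 78 70 7a 66 7a 61.
K' ⊕ ipad = 40 4e 46 4c 50 4c 57; K' ⊕ opad = 2a 24 2c 26 3a 26 3d.
Inner hash: even-index sum = 302 mod 256 = 46; odd-index sum = 423 mod 256 = 167 → 2e a7.
Outer hash (recomputed tag): even-index sum = 372 mod 256 = 116; odd-index sum = 158 mod 256 = 158 → 74 9e.
Recomputed tag = 749e; claimed = f29e → mismatch.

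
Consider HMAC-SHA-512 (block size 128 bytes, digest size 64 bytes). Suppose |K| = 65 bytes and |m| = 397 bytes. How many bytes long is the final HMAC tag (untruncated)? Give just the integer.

The tag is one SHA-512 digest: 64 bytes.

64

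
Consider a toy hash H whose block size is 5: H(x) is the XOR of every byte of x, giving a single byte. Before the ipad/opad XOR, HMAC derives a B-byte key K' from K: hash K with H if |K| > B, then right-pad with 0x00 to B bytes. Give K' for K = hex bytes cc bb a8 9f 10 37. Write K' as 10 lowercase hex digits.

6700000000

|K| = 6 > B = 5, so first hash the key.
H(K): XOR cc⊕bb⊕a8⊕9f⊕10⊕37 = 67.
Zero-pad H(K) = 67 to 5 bytes: K' = 67 00 00 00 00.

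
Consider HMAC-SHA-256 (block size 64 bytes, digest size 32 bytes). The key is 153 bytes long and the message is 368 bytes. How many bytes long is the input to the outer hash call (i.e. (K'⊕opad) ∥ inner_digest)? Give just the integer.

96

Key is 153 > 64 bytes, so it is hashed to 32 bytes then zero-padded to 64: |K'| = 64.
Outer input = (K'⊕opad) ∥ H(inner) → 64 + 32 = 96 bytes.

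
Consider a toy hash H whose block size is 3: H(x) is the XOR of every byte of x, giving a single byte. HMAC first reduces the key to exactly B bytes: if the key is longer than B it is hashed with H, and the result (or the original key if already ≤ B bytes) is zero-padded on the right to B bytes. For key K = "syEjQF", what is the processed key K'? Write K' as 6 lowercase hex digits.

320000

|K| = 6 > B = 3, so first hash the key.
H(K): XOR 73⊕79⊕45⊕6a⊕51⊕46 = 32.
Zero-pad H(K) = 32 to 3 bytes: K' = 32 00 00.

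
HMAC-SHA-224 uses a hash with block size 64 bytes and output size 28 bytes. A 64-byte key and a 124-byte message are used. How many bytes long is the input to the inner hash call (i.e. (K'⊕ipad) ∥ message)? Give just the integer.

Key is 64 ≤ 64 bytes, zero-padded: |K'| = 64.
Inner input = (K'⊕ipad) ∥ m → 64 + 124 = 188 bytes.

188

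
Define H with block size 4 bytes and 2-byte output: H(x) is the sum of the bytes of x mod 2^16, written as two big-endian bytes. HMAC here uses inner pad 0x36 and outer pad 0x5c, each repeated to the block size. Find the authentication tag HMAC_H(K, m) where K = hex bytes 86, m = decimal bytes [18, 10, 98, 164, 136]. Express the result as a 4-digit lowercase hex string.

Key hex bytes 86 is 1 byte ≤ B = 4; zero-pad to 4 bytes: K' = 86 00 00 00.
K' ⊕ ipad = b0 36 36 36.  K' ⊕ opad = da 5c 5c 5c.
Inner input = (K'⊕ipad) ∥ m = b0 36 36 36 ∥ 12 0a 62 a4 88.
Inner hash: sum = 176+54+54+54+18+10+98+164+136 = 764 → 02 fc.
Outer input = (K'⊕opad) ∥ inner = da 5c 5c 5c ∥ 02 fc.
Outer hash (tag): sum = 218+92+92+92+2+252 = 748 → 02 ec.

02ec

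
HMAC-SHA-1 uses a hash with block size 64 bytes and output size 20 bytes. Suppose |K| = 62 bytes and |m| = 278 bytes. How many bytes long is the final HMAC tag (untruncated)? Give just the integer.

20

The tag is one SHA-1 digest: 20 bytes.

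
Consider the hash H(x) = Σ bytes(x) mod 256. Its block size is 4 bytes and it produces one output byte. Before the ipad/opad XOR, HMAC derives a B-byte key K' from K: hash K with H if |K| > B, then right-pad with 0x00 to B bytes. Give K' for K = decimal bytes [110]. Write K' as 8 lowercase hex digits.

6e000000

Key decimal bytes [110] = 6e is 1 byte ≤ B = 4; zero-pad to 4 bytes: K' = 6e 00 00 00.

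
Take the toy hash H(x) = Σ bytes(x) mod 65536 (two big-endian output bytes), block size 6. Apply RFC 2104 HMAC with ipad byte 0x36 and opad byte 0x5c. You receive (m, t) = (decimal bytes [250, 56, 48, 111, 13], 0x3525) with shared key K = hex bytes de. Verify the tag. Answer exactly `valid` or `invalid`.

invalid

Key hex bytes de is 1 byte ≤ B = 6; zero-pad to 6 bytes: K' = de 00 00 00 00 00.
K' ⊕ ipad = e8 36 36 36 36 36; K' ⊕ opad = 82 5c 5c 5c 5c 5c.
Inner hash: sum = 232+54+54+54+54+54+250+56+48+111+13 = 980 → 03 d4.
Outer hash (recomputed tag): sum = 130+92+92+92+92+92+3+212 = 805 → 03 25.
Recomputed tag = 0325; claimed = 3525 → mismatch.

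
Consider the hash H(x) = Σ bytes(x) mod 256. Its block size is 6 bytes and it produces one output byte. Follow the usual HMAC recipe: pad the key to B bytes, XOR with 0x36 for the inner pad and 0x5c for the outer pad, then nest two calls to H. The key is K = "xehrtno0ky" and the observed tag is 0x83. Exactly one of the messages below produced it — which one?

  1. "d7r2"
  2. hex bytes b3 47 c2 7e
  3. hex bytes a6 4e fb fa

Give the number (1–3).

Key "xehrtno0ky" = 78 65 68 72 74 6e 6f 30 6b 79 is 10 bytes > B = 6, so hash it first: H(key) = 1c, then zero-pad to 6 bytes: K' = 1c 00 00 00 00 00.
K' ⊕ ipad = 2a 36 36 36 36 36; K' ⊕ opad = 40 5c 5c 5c 5c 5c.
m1: inner = H(2a 36 36 36 36 36 64 37 72 32) = 77; tag = H(40 5c 5c 5c 5c 5c 77) = 83 ← matches
m2: inner = H(2a 36 36 36 36 36 b3 47 c2 7e) = 72; tag = H(40 5c 5c 5c 5c 5c 72) = 7e
m3: inner = H(2a 36 36 36 36 36 a6 4e fb fa) = 21; tag = H(40 5c 5c 5c 5c 5c 21) = 2d

1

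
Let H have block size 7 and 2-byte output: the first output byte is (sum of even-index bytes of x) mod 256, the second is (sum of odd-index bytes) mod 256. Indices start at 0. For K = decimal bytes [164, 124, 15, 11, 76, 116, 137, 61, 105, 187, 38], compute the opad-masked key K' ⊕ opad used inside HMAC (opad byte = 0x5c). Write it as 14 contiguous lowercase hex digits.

4baf5c5c5c5c5c

Key decimal bytes [164, 124, 15, 11, 76, 116, 137, 61, 105, 187, 38] = a4 7c 0f 0b 4c 74 89 3d 69 bb 26 is 11 bytes > B = 7, so hash it first: H(key) = 17 f3, then zero-pad to 7 bytes: K' = 17 f3 00 00 00 00 00.
XOR each byte with 0x5c: 17⊕5c=4b, f3⊕5c=af, 00⊕5c=5c, 00⊕5c=5c, 00⊕5c=5c, 00⊕5c=5c, 00⊕5c=5c.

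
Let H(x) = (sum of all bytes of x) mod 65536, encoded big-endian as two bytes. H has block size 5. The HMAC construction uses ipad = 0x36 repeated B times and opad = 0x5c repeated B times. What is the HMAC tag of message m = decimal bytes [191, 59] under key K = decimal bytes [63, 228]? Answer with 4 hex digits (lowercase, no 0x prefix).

Key decimal bytes [63, 228] = 3f e4 is 2 bytes ≤ B = 5; zero-pad to 5 bytes: K' = 3f e4 00 00 00.
K' ⊕ ipad = 09 d2 36 36 36.  K' ⊕ opad = 63 b8 5c 5c 5c.
Inner input = (K'⊕ipad) ∥ m = 09 d2 36 36 36 ∥ bf 3b.
Inner hash: sum = 9+210+54+54+54+191+59 = 631 → 02 77.
Outer input = (K'⊕opad) ∥ inner = 63 b8 5c 5c 5c ∥ 02 77.
Outer hash (tag): sum = 99+184+92+92+92+2+119 = 680 → 02 a8.

02a8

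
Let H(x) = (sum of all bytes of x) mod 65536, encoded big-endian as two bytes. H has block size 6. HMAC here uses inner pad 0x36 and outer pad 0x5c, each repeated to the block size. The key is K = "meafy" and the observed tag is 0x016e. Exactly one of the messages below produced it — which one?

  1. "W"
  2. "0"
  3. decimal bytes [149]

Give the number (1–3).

Key "meafy" = 6d 65 61 66 79 is 5 bytes ≤ B = 6; zero-pad to 6 bytes: K' = 6d 65 61 66 79 00.
K' ⊕ ipad = 5b 53 57 50 4f 36; K' ⊕ opad = 31 39 3d 3a 25 5c.
m1: inner = H(5b 53 57 50 4f 36 57) = 02 31; tag = H(31 39 3d 3a 25 5c 02 31) = 0195
m2: inner = H(5b 53 57 50 4f 36 30) = 02 0a; tag = H(31 39 3d 3a 25 5c 02 0a) = 016e ← matches
m3: inner = H(5b 53 57 50 4f 36 95) = 02 6f; tag = H(31 39 3d 3a 25 5c 02 6f) = 01d3

2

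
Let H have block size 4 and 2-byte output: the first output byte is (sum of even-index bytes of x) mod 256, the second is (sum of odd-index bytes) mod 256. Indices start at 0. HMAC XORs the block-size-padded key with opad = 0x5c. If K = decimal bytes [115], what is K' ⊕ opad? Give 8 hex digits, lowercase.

2f5c5c5c

Key decimal bytes [115] = 73 is 1 byte ≤ B = 4; zero-pad to 4 bytes: K' = 73 00 00 00.
XOR each byte with 0x5c: 73⊕5c=2f, 00⊕5c=5c, 00⊕5c=5c, 00⊕5c=5c.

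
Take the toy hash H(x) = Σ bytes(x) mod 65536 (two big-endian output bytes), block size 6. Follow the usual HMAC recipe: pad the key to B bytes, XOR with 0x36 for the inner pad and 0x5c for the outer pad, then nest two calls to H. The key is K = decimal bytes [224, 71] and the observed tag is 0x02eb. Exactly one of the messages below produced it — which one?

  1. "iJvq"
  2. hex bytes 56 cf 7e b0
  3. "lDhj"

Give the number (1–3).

Key decimal bytes [224, 71] = e0 47 is 2 bytes ≤ B = 6; zero-pad to 6 bytes: K' = e0 47 00 00 00 00.
K' ⊕ ipad = d6 71 36 36 36 36; K' ⊕ opad = bc 1b 5c 5c 5c 5c.
m1: inner = H(d6 71 36 36 36 36 69 4a 76 71) = 03 b9; tag = H(bc 1b 5c 5c 5c 5c 03 b9) = 0303
m2: inner = H(d6 71 36 36 36 36 56 cf 7e b0) = 04 72; tag = H(bc 1b 5c 5c 5c 5c 04 72) = 02bd
m3: inner = H(d6 71 36 36 36 36 6c 44 68 6a) = 03 a1; tag = H(bc 1b 5c 5c 5c 5c 03 a1) = 02eb ← matches

3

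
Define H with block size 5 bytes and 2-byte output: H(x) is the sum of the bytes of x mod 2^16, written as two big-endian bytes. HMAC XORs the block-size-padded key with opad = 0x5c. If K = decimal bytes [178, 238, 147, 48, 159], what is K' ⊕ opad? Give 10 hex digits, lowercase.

eeb2cf6cc3

Key decimal bytes [178, 238, 147, 48, 159] = b2 ee 93 30 9f is exactly B = 5 bytes: K' = b2 ee 93 30 9f.
XOR each byte with 0x5c: b2⊕5c=ee, ee⊕5c=b2, 93⊕5c=cf, 30⊕5c=6c, 9f⊕5c=c3.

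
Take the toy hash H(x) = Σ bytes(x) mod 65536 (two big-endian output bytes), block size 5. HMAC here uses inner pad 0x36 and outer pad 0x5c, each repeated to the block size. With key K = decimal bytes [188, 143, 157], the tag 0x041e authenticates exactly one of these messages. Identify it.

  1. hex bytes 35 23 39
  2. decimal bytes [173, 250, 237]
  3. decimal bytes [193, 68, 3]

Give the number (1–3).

2

Key decimal bytes [188, 143, 157] = bc 8f 9d is 3 bytes ≤ B = 5; zero-pad to 5 bytes: K' = bc 8f 9d 00 00.
K' ⊕ ipad = 8a b9 ab 36 36; K' ⊕ opad = e0 d3 c1 5c 5c.
m1: inner = H(8a b9 ab 36 36 35 23 39) = 02 eb; tag = H(e0 d3 c1 5c 5c 02 eb) = 0419
m2: inner = H(8a b9 ab 36 36 ad fa ed) = 04 ee; tag = H(e0 d3 c1 5c 5c 04 ee) = 041e ← matches
m3: inner = H(8a b9 ab 36 36 c1 44 03) = 03 62; tag = H(e0 d3 c1 5c 5c 03 62) = 0391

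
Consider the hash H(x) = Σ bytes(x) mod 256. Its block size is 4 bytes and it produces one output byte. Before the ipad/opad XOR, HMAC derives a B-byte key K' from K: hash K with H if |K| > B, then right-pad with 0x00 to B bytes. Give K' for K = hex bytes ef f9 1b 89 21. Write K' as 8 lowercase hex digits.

|K| = 5 > B = 4, so first hash the key.
H(K): sum = 239+249+27+137+33 = 685; mod 256 = 173 → ad.
Zero-pad H(K) = ad to 4 bytes: K' = ad 00 00 00.

ad000000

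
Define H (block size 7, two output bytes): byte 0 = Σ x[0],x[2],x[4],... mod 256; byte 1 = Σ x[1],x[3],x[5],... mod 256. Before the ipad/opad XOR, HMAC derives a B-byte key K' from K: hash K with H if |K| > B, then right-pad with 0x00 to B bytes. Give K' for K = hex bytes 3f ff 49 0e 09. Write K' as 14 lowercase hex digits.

Key hex bytes 3f ff 49 0e 09 is 5 bytes ≤ B = 7; zero-pad to 7 bytes: K' = 3f ff 49 0e 09 00 00.

3fff490e090000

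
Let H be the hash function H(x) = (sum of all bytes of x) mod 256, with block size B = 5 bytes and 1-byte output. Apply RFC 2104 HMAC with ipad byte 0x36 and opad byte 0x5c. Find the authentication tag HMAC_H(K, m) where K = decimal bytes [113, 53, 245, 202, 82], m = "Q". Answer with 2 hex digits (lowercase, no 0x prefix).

Key decimal bytes [113, 53, 245, 202, 82] = 71 35 f5 ca 52 is exactly B = 5 bytes: K' = 71 35 f5 ca 52.
K' ⊕ ipad = 47 03 c3 fc 64.  K' ⊕ opad = 2d 69 a9 96 0e.
Inner input = (K'⊕ipad) ∥ m = 47 03 c3 fc 64 ∥ 51.
Inner hash: sum = 71+3+195+252+100+81 = 702; mod 256 = 190 → be.
Outer input = (K'⊕opad) ∥ inner = 2d 69 a9 96 0e ∥ be.
Outer hash (tag): sum = 45+105+169+150+14+190 = 673; mod 256 = 161 → a1.

a1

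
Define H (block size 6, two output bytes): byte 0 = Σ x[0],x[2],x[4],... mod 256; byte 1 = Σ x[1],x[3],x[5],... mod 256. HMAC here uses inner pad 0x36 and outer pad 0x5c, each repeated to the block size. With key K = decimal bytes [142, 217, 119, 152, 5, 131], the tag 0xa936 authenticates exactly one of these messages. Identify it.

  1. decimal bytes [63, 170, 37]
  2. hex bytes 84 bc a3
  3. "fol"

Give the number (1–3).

Key decimal bytes [142, 217, 119, 152, 5, 131] = 8e d9 77 98 05 83 is exactly B = 6 bytes: K' = 8e d9 77 98 05 83.
K' ⊕ ipad = b8 ef 41 ae 33 b5; K' ⊕ opad = d2 85 2b c4 59 df.
m1: inner = H(b8 ef 41 ae 33 b5 3f aa 25) = 90 fc; tag = H(d2 85 2b c4 59 df 90 fc) = e624
m2: inner = H(b8 ef 41 ae 33 b5 84 bc a3) = 53 0e; tag = H(d2 85 2b c4 59 df 53 0e) = a936 ← matches
m3: inner = H(b8 ef 41 ae 33 b5 66 6f 6c) = fe c1; tag = H(d2 85 2b c4 59 df fe c1) = 54e9

2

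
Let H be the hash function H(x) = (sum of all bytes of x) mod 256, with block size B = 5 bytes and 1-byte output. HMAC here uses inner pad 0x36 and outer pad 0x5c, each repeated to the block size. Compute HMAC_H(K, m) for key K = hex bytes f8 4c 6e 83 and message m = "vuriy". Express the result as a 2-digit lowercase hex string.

Key hex bytes f8 4c 6e 83 is 4 bytes ≤ B = 5; zero-pad to 5 bytes: K' = f8 4c 6e 83 00.
K' ⊕ ipad = ce 7a 58 b5 36.  K' ⊕ opad = a4 10 32 df 5c.
Inner input = (K'⊕ipad) ∥ m = ce 7a 58 b5 36 ∥ 76 75 72 69 79.
Inner hash: sum = 206+122+88+181+54+118+117+114+105+121 = 1226; mod 256 = 202 → ca.
Outer input = (K'⊕opad) ∥ inner = a4 10 32 df 5c ∥ ca.
Outer hash (tag): sum = 164+16+50+223+92+202 = 747; mod 256 = 235 → eb.

eb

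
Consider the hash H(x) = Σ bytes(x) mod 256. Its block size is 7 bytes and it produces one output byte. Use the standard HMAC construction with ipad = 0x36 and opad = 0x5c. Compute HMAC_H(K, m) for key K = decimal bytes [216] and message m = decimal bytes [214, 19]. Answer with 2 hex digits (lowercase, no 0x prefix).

c7

Key decimal bytes [216] = d8 is 1 byte ≤ B = 7; zero-pad to 7 bytes: K' = d8 00 00 00 00 00 00.
K' ⊕ ipad = ee 36 36 36 36 36 36.  K' ⊕ opad = 84 5c 5c 5c 5c 5c 5c.
Inner input = (K'⊕ipad) ∥ m = ee 36 36 36 36 36 36 ∥ d6 13.
Inner hash: sum = 238+54+54+54+54+54+54+214+19 = 795; mod 256 = 27 → 1b.
Outer input = (K'⊕opad) ∥ inner = 84 5c 5c 5c 5c 5c 5c ∥ 1b.
Outer hash (tag): sum = 132+92+92+92+92+92+92+27 = 711; mod 256 = 199 → c7.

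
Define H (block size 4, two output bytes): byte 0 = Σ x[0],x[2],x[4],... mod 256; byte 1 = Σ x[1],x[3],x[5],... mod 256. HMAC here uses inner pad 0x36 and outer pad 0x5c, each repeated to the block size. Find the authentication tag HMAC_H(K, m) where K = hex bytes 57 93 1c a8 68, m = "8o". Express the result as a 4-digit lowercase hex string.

Key hex bytes 57 93 1c a8 68 is 5 bytes > B = 4, so hash it first: H(key) = db 3b, then zero-pad to 4 bytes: K' = db 3b 00 00.
K' ⊕ ipad = ed 0d 36 36.  K' ⊕ opad = 87 67 5c 5c.
Inner input = (K'⊕ipad) ∥ m = ed 0d 36 36 ∥ 38 6f.
Inner hash: even-index sum = 347 mod 256 = 91; odd-index sum = 178 mod 256 = 178 → 5b b2.
Outer input = (K'⊕opad) ∥ inner = 87 67 5c 5c ∥ 5b b2.
Outer hash (tag): even-index sum = 318 mod 256 = 62; odd-index sum = 373 mod 256 = 117 → 3e 75.

3e75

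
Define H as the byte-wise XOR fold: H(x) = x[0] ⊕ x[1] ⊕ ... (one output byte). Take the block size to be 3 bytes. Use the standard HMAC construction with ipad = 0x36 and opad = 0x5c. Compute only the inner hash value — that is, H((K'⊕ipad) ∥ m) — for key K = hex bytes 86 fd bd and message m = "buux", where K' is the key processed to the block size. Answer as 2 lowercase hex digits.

ea

Key hex bytes 86 fd bd is exactly B = 3 bytes: K' = 86 fd bd.
K' ⊕ ipad = b0 cb 8b.
Inner input = b0 cb 8b ∥ 62 75 75 78.
Inner hash: XOR b0⊕cb⊕8b⊕62⊕75⊕75⊕78 = ea.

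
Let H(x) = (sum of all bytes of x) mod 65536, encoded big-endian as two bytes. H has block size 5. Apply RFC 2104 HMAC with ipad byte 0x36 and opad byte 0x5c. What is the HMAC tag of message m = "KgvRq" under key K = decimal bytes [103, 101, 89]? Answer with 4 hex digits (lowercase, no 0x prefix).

Key decimal bytes [103, 101, 89] = 67 65 59 is 3 bytes ≤ B = 5; zero-pad to 5 bytes: K' = 67 65 59 00 00.
K' ⊕ ipad = 51 53 6f 36 36.  K' ⊕ opad = 3b 39 05 5c 5c.
Inner input = (K'⊕ipad) ∥ m = 51 53 6f 36 36 ∥ 4b 67 76 52 71.
Inner hash: sum = 81+83+111+54+54+75+103+118+82+113 = 874 → 03 6a.
Outer input = (K'⊕opad) ∥ inner = 3b 39 05 5c 5c ∥ 03 6a.
Outer hash (tag): sum = 59+57+5+92+92+3+106 = 414 → 01 9e.

019e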